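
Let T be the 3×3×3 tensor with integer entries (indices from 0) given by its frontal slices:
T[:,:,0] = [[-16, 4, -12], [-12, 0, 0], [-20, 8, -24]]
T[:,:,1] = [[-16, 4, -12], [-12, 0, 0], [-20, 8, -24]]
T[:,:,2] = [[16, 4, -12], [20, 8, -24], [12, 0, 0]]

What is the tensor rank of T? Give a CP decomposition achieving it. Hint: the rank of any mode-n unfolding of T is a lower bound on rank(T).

rank(T) = 2

Lower bound: the mode-1 unfolding of T (rows indexed by i, columns by (j,k) = (0,0), (0,1), (0,2), (1,0), (1,1), (1,2), (2,0), (2,1), (2,2)) is [[-16, -16, 16, 4, 4, 4, -12, -12, -12], [-12, -12, 20, 0, 0, 8, 0, 0, -24], [-20, -20, 12, 8, 8, 0, -24, -24, 0]].
There the 2×2 minor on rows i ∈ {0, 1}, columns (j,k) ∈ {(0,0), (0,2)} is det [[-16, 16], [-12, 20]] = -128 ≠ 0, so this unfolding has rank ≥ 2; CP rank is at least every unfolding rank, so rank(T) ≥ 2. (Flattening ranks never certify an upper bound on CP rank; for that we must actually write T with 2 rank-1 terms.)
Upper bound — finding two terms. Write S_k = T[:,:,k] for the frontal slices: S₀ = [[-16, 4, -12], [-12, 0, 0], [-20, 8, -24]], S₁ = [[-16, 4, -12], [-12, 0, 0], [-20, 8, -24]], S₂ = [[16, 4, -12], [20, 8, -24], [12, 0, 0]].
If T = a₁ (x) b₁ (x) c₁ + a₂ (x) b₂ (x) c₂ then each S_k = c₁[k]·a₁b₁ᵀ + c₂[k]·a₂b₂ᵀ. S₀ and S₂ are linearly independent, so a₁b₁ᵀ and a₂b₂ᵀ must span the same plane of matrices: they are the rank-1 matrices of the form x·S₀ + y·S₂.
The 2×2 minor of x·S₀ + y·S₂ on rows {0,1}, columns {0,1} is 48·x² − 160·xy + 48·y² = 16·(x − 3·y)(3·x − y), vanishing at (x:y) = (3:1) and (1:3).
M₁ = 3·S₀ + S₂ = [[-32, 16, -48], [-16, 8, -24], [-48, 24, -72]] = (-8)·[2, 1, 3][2, -1, 3]ᵀ and M₂ = S₀ + 3·S₂ = [[32, 16, -48], [48, 24, -72], [16, 8, -24]] = 8·[2, 3, 1][2, 1, -3]ᵀ, so take a₁ = [2, 1, 3], b₁ = [2, -1, 3], a₂ = [2, 3, 1], b₂ = [2, 1, -3].
Each slice is an integer combination of E₁ = a₁b₁ᵀ and E₂ = a₂b₂ᵀ: S₀ = −3·E₁ − E₂, S₁ = −3·E₁ − E₂, S₂ = E₁ + 3·E₂; reading off coefficients, c₁ = [-3, -3, 1] and c₂ = [-1, -1, 3].
Hence T = [2, 1, 3] (x) [2, -1, 3] (x) [-3, -3, 1] + [2, 3, 1] (x) [2, 1, -3] (x) [-1, -1, 3], so rank(T) ≤ 2.
These bounds meet, so rank(T) = 2.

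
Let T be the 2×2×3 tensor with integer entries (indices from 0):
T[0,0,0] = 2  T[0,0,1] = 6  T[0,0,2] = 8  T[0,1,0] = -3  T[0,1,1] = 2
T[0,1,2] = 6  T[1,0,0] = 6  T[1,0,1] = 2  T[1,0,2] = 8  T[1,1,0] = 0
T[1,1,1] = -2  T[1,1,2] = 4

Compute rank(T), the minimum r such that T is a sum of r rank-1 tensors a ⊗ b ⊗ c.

3

Lower bound: the mode-3 unfolding of T (rows indexed by k, columns by (i,j) = (0,0), (0,1), (1,0), (1,1)) is [[2, -3, 6, 0], [6, 2, 2, -2], [8, 6, 8, 4]].
There the 3×3 minor on rows k ∈ {0, 1, 2}, columns (i,j) ∈ {(0,0), (0,1), (1,0)} is det [[2, -3, 6], [6, 2, 2], [8, 6, 8]] = 224 ≠ 0, so this unfolding has rank ≥ 3; CP rank is at least every unfolding rank, so rank(T) ≥ 3. (Flattening ranks never certify an upper bound on CP rank; for that we must actually write T with 3 rank-1 terms.)
Upper bound: T is a sum of 3 rank-1 terms, T = [1, 0] ⊗ [1, 1] ⊗ [-2, 4, 4] + [1, 1] ⊗ [1, -1] ⊗ [2, 2, 0] + [1, 2] ⊗ [2, 1] ⊗ [1, 0, 2] (written with every a and b primitive with positive leading entry and the scale carried by c; CP decompositions are not unique, and this one is verified by expanding entrywise), so rank(T) ≤ 3.
These bounds meet, so rank(T) = 3.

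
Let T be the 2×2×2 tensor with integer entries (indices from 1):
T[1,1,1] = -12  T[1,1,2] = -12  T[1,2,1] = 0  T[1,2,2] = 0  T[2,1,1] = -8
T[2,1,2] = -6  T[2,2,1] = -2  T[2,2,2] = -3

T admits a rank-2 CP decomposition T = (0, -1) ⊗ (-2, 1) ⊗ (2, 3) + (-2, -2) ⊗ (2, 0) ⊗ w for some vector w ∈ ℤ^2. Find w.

Subtract the known terms from T to get the rank-1 residual R = (-2, -2) ⊗ (2, 0) ⊗ w, so R[i,j,k] = a[i]·b[j]·w[k]. Pick indices with nonzero a[1]·b[1] = (-2)·(2) = -4. Only the fibre through (1,1,·) is needed: R[1,1,:] = T[1,1,:] − Σₗ aₗ[1]bₗ[1]cₗ = [-12, -12] − (0)·(-2)·(2, 3) = [-12, -12]. Then w[k] = R[1,1,k] / -4 for each k, giving w = [-12, -12] / -4 = (3, 3).

w = (3, 3)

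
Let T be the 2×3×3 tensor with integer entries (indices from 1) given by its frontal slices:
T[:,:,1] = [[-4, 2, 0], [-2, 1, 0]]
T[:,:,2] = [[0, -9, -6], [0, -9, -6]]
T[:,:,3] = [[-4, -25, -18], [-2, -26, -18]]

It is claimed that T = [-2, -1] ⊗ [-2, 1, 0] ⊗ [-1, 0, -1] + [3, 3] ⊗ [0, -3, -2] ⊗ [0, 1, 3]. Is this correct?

Yes

Reconstruct entrywise from the claimed factors. For example, T[1,1,2] = 0 and Σₗ aₗ[1]bₗ[1]cₗ[2] = (-2)·(-2)·(0) + (3)·(0)·(1) = 0; checking all 18 entries, every one matches. The claim holds.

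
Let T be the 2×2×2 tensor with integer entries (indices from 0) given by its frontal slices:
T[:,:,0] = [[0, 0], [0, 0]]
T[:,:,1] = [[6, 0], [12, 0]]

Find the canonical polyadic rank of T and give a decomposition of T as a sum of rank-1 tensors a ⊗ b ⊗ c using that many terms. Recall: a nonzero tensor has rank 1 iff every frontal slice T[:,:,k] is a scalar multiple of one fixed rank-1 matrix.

Lower bound: T ≠ 0 (e.g. T[0,0,1] = 6), so rank(T) ≥ 1.
Upper bound: the mode-1 fibre T[:,0,1] = [6, 12] gives a = [1, 2] (primitive direction); the mode-2 fibre T[0,:,1] = [6, 0] gives b = [1, 0]; then c[k] = T[0,0,k] / (a[0]·b[0]) = [0, 6] / 1 = [0, 6].
Expanding [1, 2] ⊗ [1, 0] ⊗ [0, 6] reproduces all 8 entries of T, so T = [1, 2] ⊗ [1, 0] ⊗ [0, 6] and rank(T) ≤ 1.
These bounds meet, so rank(T) = 1.

rank(T) = 1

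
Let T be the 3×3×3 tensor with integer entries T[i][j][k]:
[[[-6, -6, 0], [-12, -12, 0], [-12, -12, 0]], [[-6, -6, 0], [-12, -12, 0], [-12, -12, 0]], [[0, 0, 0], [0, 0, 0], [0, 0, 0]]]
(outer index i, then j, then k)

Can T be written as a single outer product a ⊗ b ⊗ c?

The mode-1 fibre T[:,0,0] = [-6, -6, 0] gives a = [1, 1, 0] (primitive direction); the mode-2 fibre T[0,:,0] = [-6, -12, -12] gives b = [1, 2, 2]; then c[k] = T[0,0,k] / (a[0]·b[0]) = [-6, -6, 0] / 1 = [-6, -6, 0].
Expanding [1, 1, 0] ⊗ [1, 2, 2] ⊗ [-6, -6, 0] reproduces all 27 entries of T, so T = [1, 1, 0] ⊗ [1, 2, 2] ⊗ [-6, -6, 0] and rank(T) ≤ 1.
Equivalently every frontal slice T[:,:,k] is c[k] times the rank-1 matrix [1, 1, 0] ⊗ [1, 2, 2]. So T has rank 1 (it is nonzero).

Yes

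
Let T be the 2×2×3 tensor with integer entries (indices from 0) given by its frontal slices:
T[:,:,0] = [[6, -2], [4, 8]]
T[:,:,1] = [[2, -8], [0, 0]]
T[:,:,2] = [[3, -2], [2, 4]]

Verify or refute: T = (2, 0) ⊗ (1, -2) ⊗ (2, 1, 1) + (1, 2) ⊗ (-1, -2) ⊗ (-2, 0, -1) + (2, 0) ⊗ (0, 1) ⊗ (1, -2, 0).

Reconstruct entrywise from the claimed factors. For example, T[1,1,1] = 0 and Σₗ aₗ[1]bₗ[1]cₗ[1] = (0)·(-2)·(1) + (2)·(-2)·(0) + (0)·(1)·(-2) = 0; checking all 12 entries, every one matches. The claim holds.

Yes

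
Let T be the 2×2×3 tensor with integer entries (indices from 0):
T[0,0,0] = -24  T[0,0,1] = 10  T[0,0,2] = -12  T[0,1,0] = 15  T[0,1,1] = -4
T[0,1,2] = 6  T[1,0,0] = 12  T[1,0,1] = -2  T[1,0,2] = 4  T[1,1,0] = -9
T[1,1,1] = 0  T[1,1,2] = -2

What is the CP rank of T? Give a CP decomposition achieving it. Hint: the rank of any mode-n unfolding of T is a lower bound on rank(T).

rank(T) = 2

Lower bound: in the mode-2 unfolding of T (rows indexed by j, columns by (i,k)) the 2×2 minor on rows j ∈ {0, 1}, columns (i,k) ∈ {(0,0), (0,1)} is det [[-24, 10], [15, -4]] = -54 ≠ 0, so that unfolding has rank ≥ 2 and hence rank(T) ≥ 2 (CP rank is at least every unfolding rank, though it can be larger).
Upper bound: with S_k = T[:,:,k], the two rank-1 terms a₁b₁ᵀ, a₂b₂ᵀ are the rank-1 members of the pencil x·S₀ + y·S₁.
det(x·S₀ + y·S₁) is 36·x² − 12·xy − 8·y² = 4·(3·x − 2·y)(3·x + y), vanishing at (x:y) = (2:3) and (1:-3).
M₁ = 2·S₀ + 3·S₁ = [[-18, 18], [18, -18]] = (-18)·[1, -1][1, -1]ᵀ and M₂ = S₀ − 3·S₁ = [[-54, 27], [18, -9]] = (-9)·[3, -1][2, -1]ᵀ, so take a₁ = [1, -1], b₁ = [1, -1], a₂ = [3, -1], b₂ = [2, -1].
Each slice is an integer combination of E₁ = a₁b₁ᵀ and E₂ = a₂b₂ᵀ: S₀ = −6·E₁ − 3·E₂, S₁ = −2·E₁ + 2·E₂, S₂ = −2·E₂; reading off coefficients, c₁ = [-6, -2, 0] and c₂ = [-3, 2, -2].
Hence T = [1, -1] ⊗ [1, -1] ⊗ [-6, -2, 0] + [3, -1] ⊗ [2, -1] ⊗ [-3, 2, -2], so rank(T) ≤ 2.
These bounds meet, so rank(T) = 2.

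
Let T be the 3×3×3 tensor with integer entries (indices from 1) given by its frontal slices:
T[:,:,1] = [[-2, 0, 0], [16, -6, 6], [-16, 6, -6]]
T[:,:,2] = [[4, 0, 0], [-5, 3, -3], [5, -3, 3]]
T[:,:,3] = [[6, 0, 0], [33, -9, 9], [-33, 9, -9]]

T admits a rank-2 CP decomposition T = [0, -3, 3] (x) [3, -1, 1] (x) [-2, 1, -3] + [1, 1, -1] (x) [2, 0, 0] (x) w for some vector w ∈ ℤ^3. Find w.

Subtract the known terms from T to get the rank-1 residual R = [1, 1, -1] (x) [2, 0, 0] (x) w, so R[i,j,k] = a[i]·b[j]·w[k]. Pick indices with nonzero a[1]·b[1] = (1)·(2) = 2. Only the fibre through (1,1,·) is needed: R[1,1,:] = T[1,1,:] − Σₗ aₗ[1]bₗ[1]cₗ = [-2, 4, 6] − (0)·(3)·[-2, 1, -3] = [-2, 4, 6]. Then w[k] = R[1,1,k] / 2 for each k, giving w = [-2, 4, 6] / 2 = [-1, 2, 3].

w = [-1, 2, 3]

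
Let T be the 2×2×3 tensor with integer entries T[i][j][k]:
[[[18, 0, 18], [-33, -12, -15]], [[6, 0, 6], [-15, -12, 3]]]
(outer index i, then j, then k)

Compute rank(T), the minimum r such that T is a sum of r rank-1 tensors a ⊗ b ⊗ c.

Lower bound: in the mode-2 unfolding of T (rows indexed by j, columns by (i,k)) the 2×2 minor on rows j ∈ {0, 1}, columns (i,k) ∈ {(0,0), (0,1)} is det [[18, 0], [-33, -12]] = -216 ≠ 0, so that unfolding has rank ≥ 2 and hence rank(T) ≥ 2 (CP rank is at least every unfolding rank, though it can be larger).
Upper bound: with S_k = T[:,:,k], the two rank-1 terms a₁b₁ᵀ, a₂b₂ᵀ are the rank-1 members of the pencil x·S₀ + y·S₁.
det(x·S₀ + y·S₁) is −72·x² − 144·xy = (-72)·(x + 2·y)(x), vanishing at (x:y) = (2:-1) and (0:1).
M₁ = 2·S₀ − S₁ = [[36, -54], [12, -18]] = 6·[3, 1][2, -3]ᵀ and M₂ = S₁ = [[0, -12], [0, -12]] = (-12)·[1, 1][0, 1]ᵀ, so take a₁ = [3, 1], b₁ = [2, -3], a₂ = [1, 1], b₂ = [0, 1].
Each slice is an integer combination of E₁ = a₁b₁ᵀ and E₂ = a₂b₂ᵀ: S₀ = 3·E₁ − 6·E₂, S₁ = −12·E₂, S₂ = 3·E₁ + 12·E₂; reading off coefficients, c₁ = [3, 0, 3] and c₂ = [-6, -12, 12].
Hence T = [3, 1] ⊗ [2, -3] ⊗ [3, 0, 3] + [1, 1] ⊗ [0, 1] ⊗ [-6, -12, 12], so rank(T) ≤ 2.
These bounds meet, so rank(T) = 2.

2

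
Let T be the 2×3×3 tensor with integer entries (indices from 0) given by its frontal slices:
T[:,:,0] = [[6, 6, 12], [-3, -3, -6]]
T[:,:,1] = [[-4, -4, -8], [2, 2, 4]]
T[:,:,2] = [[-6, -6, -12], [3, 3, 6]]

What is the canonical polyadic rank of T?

Lower bound: T ≠ 0 (e.g. T[0,0,0] = 6), so rank(T) ≥ 1.
Upper bound: the mode-1 fibre T[:,0,0] = [6, -3] gives a = [2, -1] (primitive direction); the mode-2 fibre T[0,:,0] = [6, 6, 12] gives b = [1, 1, 2]; then c[k] = T[0,0,k] / (a[0]·b[0]) = [6, -4, -6] / 2 = [3, -2, -3].
Expanding [2, -1] (x) [1, 1, 2] (x) [3, -2, -3] reproduces all 18 entries of T, so T = [2, -1] (x) [1, 1, 2] (x) [3, -2, -3] and rank(T) ≤ 1.
These bounds meet, so rank(T) = 1.

1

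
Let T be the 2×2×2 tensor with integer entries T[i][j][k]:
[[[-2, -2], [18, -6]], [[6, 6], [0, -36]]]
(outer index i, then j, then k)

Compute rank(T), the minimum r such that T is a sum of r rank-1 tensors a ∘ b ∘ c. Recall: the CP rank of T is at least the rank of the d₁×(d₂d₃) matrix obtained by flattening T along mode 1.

2

Lower bound: the mode-1 unfolding of T (rows indexed by i, columns by (j,k) = (0,0), (0,1), (1,0), (1,1)) is [[-2, -2, 18, -6], [6, 6, 0, -36]].
There the 2×2 minor on rows i ∈ {0, 1}, columns (j,k) ∈ {(0,0), (1,0)} is det [[-2, 18], [6, 0]] = -108 ≠ 0, so this unfolding has rank ≥ 2; CP rank is at least every unfolding rank, so rank(T) ≥ 2. (This is only a lower bound: in general the CP rank may exceed every unfolding rank, so we still need to exhibit 2 rank-1 terms summing to T.)
Upper bound — finding two terms. Write S_k = T[:,:,k] for the frontal slices: S₀ = [[-2, 18], [6, 0]], S₁ = [[-2, -6], [6, -36]].
If T = a₁ ∘ b₁ ∘ c₁ + a₂ ∘ b₂ ∘ c₂ then each S_k = c₁[k]·a₁b₁ᵀ + c₂[k]·a₂b₂ᵀ. S₀ and S₁ are linearly independent, so a₁b₁ᵀ and a₂b₂ᵀ must span the same plane of matrices: they are the rank-1 matrices of the form x·S₀ + y·S₁.
det(x·S₀ + y·S₁) is −108·x² + 108·y² = (-108)·(x − y)(x + y), vanishing at (x:y) = (1:1) and (1:-1).
M₁ = S₀ + S₁ = [[-4, 12], [12, -36]] = (-4)·[1, -3][1, -3]ᵀ and M₂ = S₀ − S₁ = [[0, 24], [0, 36]] = 12·[2, 3][0, 1]ᵀ, so take a₁ = [1, -3], b₁ = [1, -3], a₂ = [2, 3], b₂ = [0, 1].
Each slice is an integer combination of E₁ = a₁b₁ᵀ and E₂ = a₂b₂ᵀ: S₀ = −2·E₁ + 6·E₂, S₁ = −2·E₁ − 6·E₂; reading off coefficients, c₁ = [-2, -2] and c₂ = [6, -6].
Hence T = [1, -3] ∘ [1, -3] ∘ [-2, -2] + [2, 3] ∘ [0, 1] ∘ [6, -6], so rank(T) ≤ 2.
These bounds meet, so rank(T) = 2.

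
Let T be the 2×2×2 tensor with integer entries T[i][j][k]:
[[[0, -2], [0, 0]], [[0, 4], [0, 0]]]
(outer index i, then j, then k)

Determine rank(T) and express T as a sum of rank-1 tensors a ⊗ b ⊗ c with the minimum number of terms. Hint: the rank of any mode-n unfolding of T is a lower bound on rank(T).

Lower bound: T ≠ 0 (e.g. T[0,0,1] = -2), so rank(T) ≥ 1.
Upper bound: if T = a ⊗ b ⊗ c then every fibre of T is a multiple of the corresponding factor, so read the factors off the fibres through the nonzero entry T[0,0,1] = -2.
The mode-1 fibre T[:,0,1] = [-2, 4] gives a = [1, -2] (primitive direction); the mode-2 fibre T[0,:,1] = [-2, 0] gives b = [1, 0]; then c[k] = T[0,0,k] / (a[0]·b[0]) = [0, -2] / 1 = [0, -2].
Expanding [1, -2] ⊗ [1, 0] ⊗ [0, -2] reproduces all 8 entries of T, so T = [1, -2] ⊗ [1, 0] ⊗ [0, -2] and rank(T) ≤ 1.
These bounds meet, so rank(T) = 1.
Check entry T[0,1,0] = 0: (1)·(0)·(0) = 0.

rank(T) = 1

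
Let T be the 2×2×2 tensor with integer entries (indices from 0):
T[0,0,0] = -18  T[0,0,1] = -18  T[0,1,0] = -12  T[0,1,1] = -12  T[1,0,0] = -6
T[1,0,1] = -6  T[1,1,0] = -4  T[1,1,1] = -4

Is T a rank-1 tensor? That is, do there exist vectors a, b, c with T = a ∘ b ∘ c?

Yes

The mode-1 fibre T[:,0,0] = [-18, -6] gives a = [3, 1] (primitive direction); the mode-2 fibre T[0,:,0] = [-18, -12] gives b = [3, 2]; then c[k] = T[0,0,k] / (a[0]·b[0]) = [-18, -18] / 9 = [-2, -2].
Expanding [3, 1] ∘ [3, 2] ∘ [-2, -2] reproduces all 8 entries of T, so T = [3, 1] ∘ [3, 2] ∘ [-2, -2] and rank(T) ≤ 1.
Equivalently every frontal slice T[:,:,k] is c[k] times the rank-1 matrix [3, 1] ∘ [3, 2]. So T has rank 1 (it is nonzero).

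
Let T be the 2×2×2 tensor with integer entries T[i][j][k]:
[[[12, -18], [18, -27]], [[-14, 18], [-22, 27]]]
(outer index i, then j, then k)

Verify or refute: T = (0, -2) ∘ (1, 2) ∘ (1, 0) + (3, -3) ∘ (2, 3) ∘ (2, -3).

Reconstruct entrywise from the claimed factors. For example, T[0,1,1] = -27 and Σₗ aₗ[0]bₗ[1]cₗ[1] = (0)·(2)·(0) + (3)·(3)·(-3) = -27; checking all 8 entries, every one matches. The claim holds.

Yes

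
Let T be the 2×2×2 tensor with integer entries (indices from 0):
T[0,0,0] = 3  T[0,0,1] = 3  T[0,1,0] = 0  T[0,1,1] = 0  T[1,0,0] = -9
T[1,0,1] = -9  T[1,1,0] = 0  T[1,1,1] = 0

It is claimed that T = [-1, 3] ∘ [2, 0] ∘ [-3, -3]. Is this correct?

No

Reconstruct entry (0,0,0) from the claimed factors: Σₗ aₗ[0]bₗ[0]cₗ[0] = (-1)·(2)·(-3) = 6, but T[0,0,0] = 3. The claim is false.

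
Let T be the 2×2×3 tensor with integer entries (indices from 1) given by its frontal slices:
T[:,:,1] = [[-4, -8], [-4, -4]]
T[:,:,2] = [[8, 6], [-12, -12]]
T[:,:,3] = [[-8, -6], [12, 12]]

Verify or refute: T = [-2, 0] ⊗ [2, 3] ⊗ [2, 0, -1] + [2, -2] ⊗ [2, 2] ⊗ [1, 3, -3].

Reconstruct entry (1,1,2) from the claimed factors: Σₗ aₗ[1]bₗ[1]cₗ[2] = (-2)·(2)·(0) + (2)·(2)·(3) = 12, but T[1,1,2] = 8. The claim is false.

No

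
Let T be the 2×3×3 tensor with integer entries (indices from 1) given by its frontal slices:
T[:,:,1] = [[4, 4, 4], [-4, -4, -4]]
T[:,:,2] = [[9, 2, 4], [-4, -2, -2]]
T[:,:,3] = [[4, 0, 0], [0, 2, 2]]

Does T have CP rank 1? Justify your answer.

The mode-2 unfolding of T (rows indexed by j, columns by (i,k) = (1,1), (1,2), (1,3), (2,1), (2,2), (2,3)) is [[4, 9, 4, -4, -4, 0], [4, 2, 0, -4, -2, 2], [4, 4, 0, -4, -2, 2]].
There the 3×3 minor on rows j ∈ {1, 2, 3}, columns (i,k) ∈ {(1,1), (1,2), (1,3)} is det [[4, 9, 4], [4, 2, 0], [4, 4, 0]] = 32 ≠ 0, so this unfolding has rank ≥ 3; CP rank is at least every unfolding rank, so rank(T) ≥ 3.
In particular rank(T) ≥ 3 > 1, so T is not rank-1.

No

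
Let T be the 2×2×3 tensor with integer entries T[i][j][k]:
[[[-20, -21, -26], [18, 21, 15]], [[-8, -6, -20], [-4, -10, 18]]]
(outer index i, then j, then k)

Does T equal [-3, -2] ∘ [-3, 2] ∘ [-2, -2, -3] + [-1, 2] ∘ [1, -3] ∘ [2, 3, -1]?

Yes

Reconstruct entrywise from the claimed factors. For example, T[0,0,1] = -21 and Σₗ aₗ[0]bₗ[0]cₗ[1] = (-3)·(-3)·(-2) + (-1)·(1)·(3) = -21; checking all 12 entries, every one matches. The claim holds.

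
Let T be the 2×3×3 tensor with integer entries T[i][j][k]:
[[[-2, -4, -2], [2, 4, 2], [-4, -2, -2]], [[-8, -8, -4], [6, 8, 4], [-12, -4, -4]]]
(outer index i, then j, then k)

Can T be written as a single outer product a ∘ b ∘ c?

The mode-2 unfolding of T (rows indexed by j, columns by (i,k) = (0,0), (0,1), (0,2), (1,0), (1,1), (1,2)) is [[-2, -4, -2, -8, -8, -4], [2, 4, 2, 6, 8, 4], [-4, -2, -2, -12, -4, -4]].
There the 3×3 minor on rows j ∈ {0, 1, 2}, columns (i,k) ∈ {(0,0), (0,1), (1,0)} is det [[-2, -4, -8], [2, 4, 6], [-4, -2, -12]] = -24 ≠ 0, so this unfolding has rank ≥ 3; CP rank is at least every unfolding rank, so rank(T) ≥ 3.
In particular rank(T) ≥ 3 > 1, so T is not rank-1.

No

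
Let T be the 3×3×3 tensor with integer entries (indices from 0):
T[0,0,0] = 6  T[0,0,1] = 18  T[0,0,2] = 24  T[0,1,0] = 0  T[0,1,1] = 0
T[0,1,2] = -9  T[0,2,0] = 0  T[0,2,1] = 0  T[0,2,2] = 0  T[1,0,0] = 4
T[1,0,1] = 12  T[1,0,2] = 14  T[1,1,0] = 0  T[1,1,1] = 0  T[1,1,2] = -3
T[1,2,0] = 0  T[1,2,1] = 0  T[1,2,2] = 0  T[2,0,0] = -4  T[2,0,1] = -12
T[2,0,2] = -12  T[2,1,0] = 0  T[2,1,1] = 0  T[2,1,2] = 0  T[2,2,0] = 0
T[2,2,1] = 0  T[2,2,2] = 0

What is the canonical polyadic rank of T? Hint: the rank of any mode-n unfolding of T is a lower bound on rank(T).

Lower bound: the mode-1 unfolding of T (rows indexed by i, columns by (j,k) = (0,0), (0,1), (0,2), (1,0), (1,1), (1,2), (2,0), (2,1), (2,2)) is [[6, 18, 24, 0, 0, -9, 0, 0, 0], [4, 12, 14, 0, 0, -3, 0, 0, 0], [-4, -12, -12, 0, 0, 0, 0, 0, 0]].
There the 2×2 minor on rows i ∈ {0, 1}, columns (j,k) ∈ {(0,0), (0,2)} is det [[6, 24], [4, 14]] = -12 ≠ 0, so this unfolding has rank ≥ 2; CP rank is at least every unfolding rank, so rank(T) ≥ 2. (Flattening ranks never certify an upper bound on CP rank; for that we must actually write T with 2 rank-1 terms.)
Upper bound — finding two terms. Write S_k = T[:,:,k] for the frontal slices: S₀ = [[6, 0, 0], [4, 0, 0], [-4, 0, 0]], S₁ = [[18, 0, 0], [12, 0, 0], [-12, 0, 0]], S₂ = [[24, -9, 0], [14, -3, 0], [-12, 0, 0]].
If T = a₁ ⊗ b₁ ⊗ c₁ + a₂ ⊗ b₂ ⊗ c₂ then each S_k = c₁[k]·a₁b₁ᵀ + c₂[k]·a₂b₂ᵀ. S₀ and S₂ are linearly independent, so a₁b₁ᵀ and a₂b₂ᵀ must span the same plane of matrices: they are the rank-1 matrices of the form x·S₀ + y·S₂.
The 2×2 minor of x·S₀ + y·S₂ on rows {0,1}, columns {0,1} is 18·xy + 54·y² = 18·(x + 3·y)(y), vanishing at (x:y) = (3:-1) and (1:0).
M₁ = 3·S₀ − S₂ = [[-6, 9, 0], [-2, 3, 0], [0, 0, 0]] = −[3, 1, 0][2, -3, 0]ᵀ and M₂ = S₀ = [[6, 0, 0], [4, 0, 0], [-4, 0, 0]] = 2·[3, 2, -2][1, 0, 0]ᵀ, so take a₁ = [3, 1, 0], b₁ = [2, -3, 0], a₂ = [3, 2, -2], b₂ = [1, 0, 0].
Each slice is an integer combination of E₁ = a₁b₁ᵀ and E₂ = a₂b₂ᵀ: S₀ = 2·E₂, S₁ = 6·E₂, S₂ = E₁ + 6·E₂; reading off coefficients, c₁ = [0, 0, 1] and c₂ = [2, 6, 6].
Hence T = [3, 1, 0] ⊗ [2, -3, 0] ⊗ [0, 0, 1] + [3, 2, -2] ⊗ [1, 0, 0] ⊗ [2, 6, 6], so rank(T) ≤ 2.
These bounds meet, so rank(T) = 2.

2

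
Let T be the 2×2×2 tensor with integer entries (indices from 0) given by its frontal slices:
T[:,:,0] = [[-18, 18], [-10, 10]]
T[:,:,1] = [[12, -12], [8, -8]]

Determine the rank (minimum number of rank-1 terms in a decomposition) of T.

2

Lower bound: the mode-3 unfolding of T (rows indexed by k, columns by (i,j) = (0,0), (0,1), (1,0), (1,1)) is [[-18, 18, -10, 10], [12, -12, 8, -8]].
There the 2×2 minor on rows k ∈ {0, 1}, columns (i,j) ∈ {(0,0), (1,0)} is det [[-18, -10], [12, 8]] = -24 ≠ 0, so this unfolding has rank ≥ 2; CP rank is at least every unfolding rank, so rank(T) ≥ 2. (This is only a lower bound: in general the CP rank may exceed every unfolding rank, so we still need to exhibit 2 rank-1 terms summing to T.)
Upper bound — finding two terms. Every mode-2 slice of T is a multiple of one matrix: T[:,j,:] = b[j]·M with b = [1, -1] and M = [[-18, 12], [-10, 8]] (rows indexed by i, columns by k). So it suffices to write M as a sum of two rank-1 matrices.
Splitting M by its rows (i = 0, 1), M = [1, 0][-18, 12]ᵀ + [0, 1][-10, 8]ᵀ.
Hence T = [1, 0] ⊗ [1, -1] ⊗ [-18, 12] + [0, 1] ⊗ [1, -1] ⊗ [-10, 8], so rank(T) ≤ 2.
These bounds meet, so rank(T) = 2.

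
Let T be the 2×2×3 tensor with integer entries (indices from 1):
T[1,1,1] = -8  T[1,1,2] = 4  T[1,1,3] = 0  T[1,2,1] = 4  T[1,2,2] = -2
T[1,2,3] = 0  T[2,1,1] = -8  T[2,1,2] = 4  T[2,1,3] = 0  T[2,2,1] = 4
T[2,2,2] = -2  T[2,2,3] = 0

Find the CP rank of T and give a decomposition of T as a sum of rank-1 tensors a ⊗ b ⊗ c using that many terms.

rank(T) = 1

Lower bound: T ≠ 0 (e.g. T[1,1,1] = -8), so rank(T) ≥ 1.
Upper bound: if T = a ⊗ b ⊗ c then every fibre of T is a multiple of the corresponding factor, so read the factors off the fibres through the nonzero entry T[1,1,1] = -8.
The mode-1 fibre T[:,1,1] = [-8, -8] gives a = [1, 1] (primitive direction); the mode-2 fibre T[1,:,1] = [-8, 4] gives b = [2, -1]; then c[k] = T[1,1,k] / (a[1]·b[1]) = [-8, 4, 0] / 2 = [-4, 2, 0].
Expanding [1, 1] ⊗ [2, -1] ⊗ [-4, 2, 0] reproduces all 12 entries of T, so T = [1, 1] ⊗ [2, -1] ⊗ [-4, 2, 0] and rank(T) ≤ 1.
These bounds meet, so rank(T) = 1.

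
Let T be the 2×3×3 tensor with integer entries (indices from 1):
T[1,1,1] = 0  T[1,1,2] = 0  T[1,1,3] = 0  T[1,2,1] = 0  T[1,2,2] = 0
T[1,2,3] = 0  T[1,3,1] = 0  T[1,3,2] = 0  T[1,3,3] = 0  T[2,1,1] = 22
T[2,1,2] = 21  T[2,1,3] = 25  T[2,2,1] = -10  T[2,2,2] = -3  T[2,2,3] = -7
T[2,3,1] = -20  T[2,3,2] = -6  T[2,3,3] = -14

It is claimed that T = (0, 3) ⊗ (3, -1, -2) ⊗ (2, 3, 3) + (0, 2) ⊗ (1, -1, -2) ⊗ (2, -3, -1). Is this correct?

Yes

Reconstruct entrywise from the claimed factors. For example, T[2,2,2] = -3 and Σₗ aₗ[2]bₗ[2]cₗ[2] = (3)·(-1)·(3) + (2)·(-1)·(-3) = -3; checking all 18 entries, every one matches. The claim holds.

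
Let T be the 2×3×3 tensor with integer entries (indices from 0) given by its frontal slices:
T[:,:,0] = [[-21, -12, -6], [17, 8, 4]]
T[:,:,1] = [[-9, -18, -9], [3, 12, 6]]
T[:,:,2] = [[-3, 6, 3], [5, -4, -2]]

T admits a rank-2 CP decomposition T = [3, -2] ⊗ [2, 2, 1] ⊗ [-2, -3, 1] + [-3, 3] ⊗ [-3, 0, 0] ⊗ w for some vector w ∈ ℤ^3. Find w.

Subtract the known terms from T to get the rank-1 residual R = [-3, 3] ⊗ [-3, 0, 0] ⊗ w, so R[i,j,k] = a[i]·b[j]·w[k]. Pick indices with nonzero a[0]·b[0] = (-3)·(-3) = 9. Only the fibre through (0,0,·) is needed: R[0,0,:] = T[0,0,:] − Σₗ aₗ[0]bₗ[0]cₗ = [-21, -9, -3] − (3)·(2)·[-2, -3, 1] = [-9, 9, -9]. Then w[k] = R[0,0,k] / 9 for each k, giving w = [-9, 9, -9] / 9 = [-1, 1, -1].

w = [-1, 1, -1]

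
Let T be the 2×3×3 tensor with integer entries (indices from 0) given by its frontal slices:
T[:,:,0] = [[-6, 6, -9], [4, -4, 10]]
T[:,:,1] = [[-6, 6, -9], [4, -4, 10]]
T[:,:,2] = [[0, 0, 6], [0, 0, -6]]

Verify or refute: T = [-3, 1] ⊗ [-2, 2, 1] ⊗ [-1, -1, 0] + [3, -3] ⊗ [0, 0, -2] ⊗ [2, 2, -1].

No

Reconstruct entry (1,0,0) from the claimed factors: Σₗ aₗ[1]bₗ[0]cₗ[0] = (1)·(-2)·(-1) + (-3)·(0)·(2) = 2, but T[1,0,0] = 4. The claim is false.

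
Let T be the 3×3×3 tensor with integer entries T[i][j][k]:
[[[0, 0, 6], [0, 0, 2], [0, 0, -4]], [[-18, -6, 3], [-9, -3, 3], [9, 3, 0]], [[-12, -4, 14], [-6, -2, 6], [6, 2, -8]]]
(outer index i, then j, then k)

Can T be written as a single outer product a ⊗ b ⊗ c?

No

The mode-1 unfolding of T (rows indexed by i, columns by (j,k) = (0,0), (0,1), (0,2), (1,0), (1,1), (1,2), (2,0), (2,1), (2,2)) is [[0, 0, 6, 0, 0, 2, 0, 0, -4], [-18, -6, 3, -9, -3, 3, 9, 3, 0], [-12, -4, 14, -6, -2, 6, 6, 2, -8]].
There the 2×2 minor on rows i ∈ {0, 1}, columns (j,k) ∈ {(0,0), (0,2)} is det [[0, 6], [-18, 3]] = 108 ≠ 0, so this unfolding has rank ≥ 2; CP rank is at least every unfolding rank, so rank(T) ≥ 2.
In particular rank(T) ≥ 2 > 1, so T is not rank-1.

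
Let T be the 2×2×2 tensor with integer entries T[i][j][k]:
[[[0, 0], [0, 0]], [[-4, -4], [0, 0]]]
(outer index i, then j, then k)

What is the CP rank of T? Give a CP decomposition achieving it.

rank(T) = 1

Lower bound: T ≠ 0 (e.g. T[1,0,0] = -4), so rank(T) ≥ 1.
Upper bound: if T = a ∘ b ∘ c then every fibre of T is a multiple of the corresponding factor, so read the factors off the fibres through the nonzero entry T[1,0,0] = -4.
The mode-1 fibre T[:,0,0] = [0, -4] gives a = [0, 1] (primitive direction); the mode-2 fibre T[1,:,0] = [-4, 0] gives b = [1, 0]; then c[k] = T[1,0,k] / (a[1]·b[0]) = [-4, -4] / 1 = [-4, -4].
Expanding [0, 1] ∘ [1, 0] ∘ [-4, -4] reproduces all 8 entries of T, so T = [0, 1] ∘ [1, 0] ∘ [-4, -4] and rank(T) ≤ 1.
These bounds meet, so rank(T) = 1.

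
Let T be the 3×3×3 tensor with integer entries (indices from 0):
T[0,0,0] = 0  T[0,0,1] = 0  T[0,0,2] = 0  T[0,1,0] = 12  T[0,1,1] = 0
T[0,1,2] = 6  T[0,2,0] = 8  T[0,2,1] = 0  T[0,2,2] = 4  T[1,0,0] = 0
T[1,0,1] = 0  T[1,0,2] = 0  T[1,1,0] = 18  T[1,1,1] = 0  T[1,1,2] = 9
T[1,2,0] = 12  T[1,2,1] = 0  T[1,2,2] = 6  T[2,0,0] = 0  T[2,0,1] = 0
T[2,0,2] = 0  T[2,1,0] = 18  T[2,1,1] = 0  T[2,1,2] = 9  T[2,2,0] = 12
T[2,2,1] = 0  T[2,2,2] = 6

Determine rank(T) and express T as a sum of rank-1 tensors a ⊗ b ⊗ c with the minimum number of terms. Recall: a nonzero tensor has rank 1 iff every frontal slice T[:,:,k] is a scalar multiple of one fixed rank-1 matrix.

Lower bound: T ≠ 0 (e.g. T[0,1,0] = 12), so rank(T) ≥ 1.
Upper bound: if T = a ⊗ b ⊗ c then every fibre of T is a multiple of the corresponding factor, so read the factors off the fibres through the nonzero entry T[0,1,0] = 12.
The mode-1 fibre T[:,1,0] = [12, 18, 18] gives a = [2, 3, 3] (primitive direction); the mode-2 fibre T[0,:,0] = [0, 12, 8] gives b = [0, 3, 2]; then c[k] = T[0,1,k] / (a[0]·b[1]) = [12, 0, 6] / 6 = [2, 0, 1].
Expanding [2, 3, 3] ⊗ [0, 3, 2] ⊗ [2, 0, 1] reproduces all 27 entries of T, so T = [2, 3, 3] ⊗ [0, 3, 2] ⊗ [2, 0, 1] and rank(T) ≤ 1.
These bounds meet, so rank(T) = 1.
Check entry T[0,2,2] = 4: (2)·(2)·(1) = 4.

rank(T) = 1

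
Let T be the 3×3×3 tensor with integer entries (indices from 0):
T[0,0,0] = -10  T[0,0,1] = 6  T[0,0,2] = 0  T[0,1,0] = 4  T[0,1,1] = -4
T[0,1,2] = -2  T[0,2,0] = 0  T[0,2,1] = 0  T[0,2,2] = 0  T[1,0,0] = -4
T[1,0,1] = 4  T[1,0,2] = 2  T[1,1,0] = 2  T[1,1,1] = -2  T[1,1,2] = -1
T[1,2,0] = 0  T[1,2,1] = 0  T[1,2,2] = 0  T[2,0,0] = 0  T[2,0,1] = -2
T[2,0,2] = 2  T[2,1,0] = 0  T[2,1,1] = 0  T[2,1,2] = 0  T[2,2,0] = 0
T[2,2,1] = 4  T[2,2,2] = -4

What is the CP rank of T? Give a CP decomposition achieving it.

Lower bound: the mode-3 unfolding of T (rows indexed by k, columns by (i,j) = (0,0), (0,1), (0,2), (1,0), (1,1), (1,2), (2,0), (2,1), (2,2)) is [[-10, 4, 0, -4, 2, 0, 0, 0, 0], [6, -4, 0, 4, -2, 0, -2, 0, 4], [0, -2, 0, 2, -1, 0, 2, 0, -4]].
There the 3×3 minor on rows k ∈ {0, 1, 2}, columns (i,j) ∈ {(0,0), (0,1), (2,0)} is det [[-10, 4, 0], [6, -4, -2], [0, -2, 2]] = 72 ≠ 0, so this unfolding has rank ≥ 3; CP rank is at least every unfolding rank, so rank(T) ≥ 3. (Unfolding ranks only ever bound the CP rank from below — rank(T) can be strictly larger than all of them — so the matching upper bound has to come from an explicit 3-term decomposition.)
Upper bound: T is a sum of 3 rank-1 terms, T = [0, 0, 1] ⊗ [1, 0, -2] ⊗ [0, -2, 2] + [1, 0, 0] ⊗ [1, 0, 0] ⊗ [-2, -2, -4] + [2, 1, 0] ⊗ [2, -1, 0] ⊗ [-2, 2, 1] (written with every a and b primitive with positive leading entry and the scale carried by c; CP decompositions are not unique, and this one is verified by expanding entrywise), so rank(T) ≤ 3.
These bounds meet, so rank(T) = 3.
Check entry T[2,2,2] = -4: (1)·(-2)·(2) + (0)·(0)·(-4) + (0)·(0)·(1) = -4.

rank(T) = 3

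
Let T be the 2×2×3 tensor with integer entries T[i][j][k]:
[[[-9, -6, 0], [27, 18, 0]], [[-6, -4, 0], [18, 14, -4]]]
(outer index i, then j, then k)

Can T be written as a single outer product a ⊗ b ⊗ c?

The mode-1 unfolding of T (rows indexed by i, columns by (j,k) = (0,0), (0,1), (0,2), (1,0), (1,1), (1,2)) is [[-9, -6, 0, 27, 18, 0], [-6, -4, 0, 18, 14, -4]].
There the 2×2 minor on rows i ∈ {0, 1}, columns (j,k) ∈ {(0,0), (1,1)} is det [[-9, 18], [-6, 14]] = -18 ≠ 0, so this unfolding has rank ≥ 2; CP rank is at least every unfolding rank, so rank(T) ≥ 2.
In particular rank(T) ≥ 2 > 1, so T is not rank-1.

No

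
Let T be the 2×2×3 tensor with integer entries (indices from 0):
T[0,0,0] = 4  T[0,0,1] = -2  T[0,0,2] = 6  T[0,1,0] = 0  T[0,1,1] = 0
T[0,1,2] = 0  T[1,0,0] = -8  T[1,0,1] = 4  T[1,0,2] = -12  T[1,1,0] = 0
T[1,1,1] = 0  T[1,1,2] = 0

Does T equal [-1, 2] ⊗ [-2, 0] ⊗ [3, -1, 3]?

No

Reconstruct entry (0,0,0) from the claimed factors: Σₗ aₗ[0]bₗ[0]cₗ[0] = (-1)·(-2)·(3) = 6, but T[0,0,0] = 4. The claim is false.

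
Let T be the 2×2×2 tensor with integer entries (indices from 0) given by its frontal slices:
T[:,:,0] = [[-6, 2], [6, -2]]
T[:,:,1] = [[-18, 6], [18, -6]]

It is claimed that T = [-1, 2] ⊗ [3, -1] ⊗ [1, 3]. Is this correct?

No

Reconstruct entry (0,0,0) from the claimed factors: Σₗ aₗ[0]bₗ[0]cₗ[0] = (-1)·(3)·(1) = -3, but T[0,0,0] = -6. The claim is false.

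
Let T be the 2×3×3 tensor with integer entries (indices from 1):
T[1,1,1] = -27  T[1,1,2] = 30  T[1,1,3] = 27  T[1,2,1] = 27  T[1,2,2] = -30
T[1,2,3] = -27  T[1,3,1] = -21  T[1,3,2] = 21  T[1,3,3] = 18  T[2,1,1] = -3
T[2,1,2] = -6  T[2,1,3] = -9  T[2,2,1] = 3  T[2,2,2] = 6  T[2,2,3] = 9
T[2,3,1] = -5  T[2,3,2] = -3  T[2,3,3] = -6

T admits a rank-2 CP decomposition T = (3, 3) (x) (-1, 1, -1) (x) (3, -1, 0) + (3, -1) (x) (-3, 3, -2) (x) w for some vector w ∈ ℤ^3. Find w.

w = (2, -3, -3)

Subtract the known terms from T to get the rank-1 residual R = (3, -1) (x) (-3, 3, -2) (x) w, so R[i,j,k] = a[i]·b[j]·w[k]. Pick indices with nonzero a[1]·b[1] = (3)·(-3) = -9. Only the fibre through (1,1,·) is needed: R[1,1,:] = T[1,1,:] − Σₗ aₗ[1]bₗ[1]cₗ = [-27, 30, 27] − (3)·(-1)·(3, -1, 0) = [-18, 27, 27]. Then w[k] = R[1,1,k] / -9 for each k, giving w = [-18, 27, 27] / -9 = (2, -3, -3).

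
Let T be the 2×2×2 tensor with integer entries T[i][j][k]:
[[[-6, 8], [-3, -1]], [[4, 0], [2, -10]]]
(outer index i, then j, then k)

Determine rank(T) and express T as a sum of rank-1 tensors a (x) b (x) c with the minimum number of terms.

Lower bound: the mode-2 unfolding of T (rows indexed by j, columns by (i,k) = (0,0), (0,1), (1,0), (1,1)) is [[-6, 8, 4, 0], [-3, -1, 2, -10]].
There the 2×2 minor on rows j ∈ {0, 1}, columns (i,k) ∈ {(0,0), (0,1)} is det [[-6, 8], [-3, -1]] = 30 ≠ 0, so this unfolding has rank ≥ 2; CP rank is at least every unfolding rank, so rank(T) ≥ 2. (This is only a lower bound: in general the CP rank may exceed every unfolding rank, so we still need to exhibit 2 rank-1 terms summing to T.)
Upper bound — finding two terms. Write S_k = T[:,:,k] for the frontal slices: S₀ = [[-6, -3], [4, 2]], S₁ = [[8, -1], [0, -10]].
If T = a₁ (x) b₁ (x) c₁ + a₂ (x) b₂ (x) c₂ then each S_k = c₁[k]·a₁b₁ᵀ + c₂[k]·a₂b₂ᵀ. S₀ and S₁ are linearly independent, so a₁b₁ᵀ and a₂b₂ᵀ must span the same plane of matrices: they are the rank-1 matrices of the form x·S₀ + y·S₁.
det(x·S₀ + y·S₁) is 80·xy − 80·y² = 80·(x − y)(y), vanishing at (x:y) = (1:1) and (1:0).
M₁ = S₀ + S₁ = [[2, -4], [4, -8]] = 2·(1, 2)(1, -2)ᵀ and M₂ = S₀ = [[-6, -3], [4, 2]] = −(3, -2)(2, 1)ᵀ, so take a₁ = (1, 2), b₁ = (1, -2), a₂ = (3, -2), b₂ = (2, 1).
Each slice is an integer combination of E₁ = a₁b₁ᵀ and E₂ = a₂b₂ᵀ: S₀ = −E₂, S₁ = 2·E₁ + E₂; reading off coefficients, c₁ = (0, 2) and c₂ = (-1, 1).
Hence T = (1, 2) (x) (1, -2) (x) (0, 2) + (3, -2) (x) (2, 1) (x) (-1, 1), so rank(T) ≤ 2.
These bounds meet, so rank(T) = 2.
Check entry T[0,0,0] = -6: (1)·(1)·(0) + (3)·(2)·(-1) = -6.

rank(T) = 2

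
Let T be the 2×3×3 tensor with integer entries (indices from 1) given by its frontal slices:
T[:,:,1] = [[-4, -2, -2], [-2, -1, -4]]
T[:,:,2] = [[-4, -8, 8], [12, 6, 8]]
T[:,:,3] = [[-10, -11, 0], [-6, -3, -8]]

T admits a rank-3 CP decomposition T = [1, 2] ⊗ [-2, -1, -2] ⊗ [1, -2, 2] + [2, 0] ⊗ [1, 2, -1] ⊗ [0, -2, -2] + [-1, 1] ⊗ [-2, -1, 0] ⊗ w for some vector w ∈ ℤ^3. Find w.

w = [-1, -2, -1]

Subtract the known terms from T to get the rank-1 residual R = [-1, 1] ⊗ [-2, -1, 0] ⊗ w, so R[i,j,k] = a[i]·b[j]·w[k]. Pick indices with nonzero a[1]·b[1] = (-1)·(-2) = 2. Only the fibre through (1,1,·) is needed: R[1,1,:] = T[1,1,:] − Σₗ aₗ[1]bₗ[1]cₗ = [-4, -4, -10] − (1)·(-2)·[1, -2, 2] − (2)·(1)·[0, -2, -2] = [-2, -4, -2]. Then w[k] = R[1,1,k] / 2 for each k, giving w = [-2, -4, -2] / 2 = [-1, -2, -1].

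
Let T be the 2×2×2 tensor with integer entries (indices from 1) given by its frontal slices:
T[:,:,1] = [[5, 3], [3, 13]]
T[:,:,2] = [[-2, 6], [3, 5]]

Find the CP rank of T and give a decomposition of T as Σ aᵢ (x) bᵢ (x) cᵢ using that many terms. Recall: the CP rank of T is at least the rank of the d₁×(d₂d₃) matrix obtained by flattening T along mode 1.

rank(T) = 2

Lower bound: the mode-2 unfolding of T (rows indexed by j, columns by (i,k) = (1,1), (1,2), (2,1), (2,2)) is [[5, -2, 3, 3], [3, 6, 13, 5]].
There the 2×2 minor on rows j ∈ {1, 2}, columns (i,k) ∈ {(1,1), (1,2)} is det [[5, -2], [3, 6]] = 36 ≠ 0, so this unfolding has rank ≥ 2; CP rank is at least every unfolding rank, so rank(T) ≥ 2. (Unfolding ranks only ever bound the CP rank from below — rank(T) can be strictly larger than all of them — so the matching upper bound has to come from an explicit 2-term decomposition.)
Upper bound — finding two terms. Write S_k = T[:,:,k] for the frontal slices: S₁ = [[5, 3], [3, 13]], S₂ = [[-2, 6], [3, 5]].
If T = a₁ (x) b₁ (x) c₁ + a₂ (x) b₂ (x) c₂ then each S_k = c₁[k]·a₁b₁ᵀ + c₂[k]·a₂b₂ᵀ. S₁ and S₂ are linearly independent, so a₁b₁ᵀ and a₂b₂ᵀ must span the same plane of matrices: they are the rank-1 matrices of the form x·S₁ + y·S₂.
det(x·S₁ + y·S₂) is 56·x² − 28·xy − 28·y² = 28·(x − y)(2·x + y), vanishing at (x:y) = (1:1) and (1:-2).
M₁ = S₁ + S₂ = [[3, 9], [6, 18]] = 3·[1, 2][1, 3]ᵀ and M₂ = S₁ − 2·S₂ = [[9, -9], [-3, 3]] = 3·[3, -1][1, -1]ᵀ, so take a₁ = [1, 2], b₁ = [1, 3], a₂ = [3, -1], b₂ = [1, -1].
Each slice is an integer combination of E₁ = a₁b₁ᵀ and E₂ = a₂b₂ᵀ: S₁ = 2·E₁ + E₂, S₂ = E₁ − E₂; reading off coefficients, c₁ = [2, 1] and c₂ = [1, -1].
Hence T = [1, 2] (x) [1, 3] (x) [2, 1] + [3, -1] (x) [1, -1] (x) [1, -1], so rank(T) ≤ 2.
These bounds meet, so rank(T) = 2.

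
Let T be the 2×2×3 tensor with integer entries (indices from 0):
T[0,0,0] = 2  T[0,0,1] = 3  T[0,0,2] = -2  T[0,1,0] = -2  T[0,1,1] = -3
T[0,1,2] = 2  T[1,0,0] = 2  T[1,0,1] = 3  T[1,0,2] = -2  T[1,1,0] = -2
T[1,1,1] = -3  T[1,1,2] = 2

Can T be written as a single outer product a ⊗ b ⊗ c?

Yes

If T = a ⊗ b ⊗ c then every fibre of T is a multiple of the corresponding factor, so read the factors off the fibres through the nonzero entry T[0,0,0] = 2.
The mode-1 fibre T[:,0,0] = [2, 2] gives a = (1, 1) (primitive direction); the mode-2 fibre T[0,:,0] = [2, -2] gives b = (1, -1); then c[k] = T[0,0,k] / (a[0]·b[0]) = [2, 3, -2] / 1 = (2, 3, -2).
Expanding (1, 1) ⊗ (1, -1) ⊗ (2, 3, -2) reproduces all 12 entries of T, so T = (1, 1) ⊗ (1, -1) ⊗ (2, 3, -2) and rank(T) ≤ 1.
Equivalently every frontal slice T[:,:,k] is c[k] times the rank-1 matrix (1, 1) ⊗ (1, -1). So T has rank 1 (it is nonzero).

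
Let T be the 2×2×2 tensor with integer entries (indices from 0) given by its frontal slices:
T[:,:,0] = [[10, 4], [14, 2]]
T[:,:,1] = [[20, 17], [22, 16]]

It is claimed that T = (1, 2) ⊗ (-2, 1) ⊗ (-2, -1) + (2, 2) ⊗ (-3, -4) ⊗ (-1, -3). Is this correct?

Reconstruct entry (0,1,0) from the claimed factors: Σₗ aₗ[0]bₗ[1]cₗ[0] = (1)·(1)·(-2) + (2)·(-4)·(-1) = 6, but T[0,1,0] = 4. The claim is false.

No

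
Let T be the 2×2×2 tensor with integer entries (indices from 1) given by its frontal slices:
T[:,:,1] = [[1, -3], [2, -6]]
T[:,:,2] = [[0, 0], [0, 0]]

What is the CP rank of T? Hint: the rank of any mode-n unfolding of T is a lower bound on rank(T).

Lower bound: T ≠ 0 (e.g. T[1,1,1] = 1), so rank(T) ≥ 1.
Upper bound: the mode-1 fibre T[:,1,1] = [1, 2] gives a = [1, 2] (primitive direction); the mode-2 fibre T[1,:,1] = [1, -3] gives b = [1, -3]; then c[k] = T[1,1,k] / (a[1]·b[1]) = [1, 0] / 1 = [1, 0].
Expanding [1, 2] ⊗ [1, -3] ⊗ [1, 0] reproduces all 8 entries of T, so T = [1, 2] ⊗ [1, -3] ⊗ [1, 0] and rank(T) ≤ 1.
These bounds meet, so rank(T) = 1.

1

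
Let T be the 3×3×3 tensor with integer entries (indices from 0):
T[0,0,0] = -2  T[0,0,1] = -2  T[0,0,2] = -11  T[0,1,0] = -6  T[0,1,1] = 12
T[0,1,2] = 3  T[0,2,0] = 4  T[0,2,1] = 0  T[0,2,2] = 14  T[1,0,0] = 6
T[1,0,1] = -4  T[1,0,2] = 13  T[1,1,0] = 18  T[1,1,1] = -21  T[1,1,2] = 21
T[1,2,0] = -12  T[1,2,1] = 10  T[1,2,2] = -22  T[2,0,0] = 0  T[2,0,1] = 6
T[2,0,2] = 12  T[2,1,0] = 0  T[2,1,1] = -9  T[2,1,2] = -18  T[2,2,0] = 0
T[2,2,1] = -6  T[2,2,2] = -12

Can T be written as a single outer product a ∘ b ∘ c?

The mode-2 unfolding of T (rows indexed by j, columns by (i,k) = (0,0), (0,1), (0,2), (1,0), (1,1), (1,2), (2,0), (2,1), (2,2)) is [[-2, -2, -11, 6, -4, 13, 0, 6, 12], [-6, 12, 3, 18, -21, 21, 0, -9, -18], [4, 0, 14, -12, 10, -22, 0, -6, -12]].
There the 2×2 minor on rows j ∈ {0, 1}, columns (i,k) ∈ {(0,0), (0,1)} is det [[-2, -2], [-6, 12]] = -36 ≠ 0, so this unfolding has rank ≥ 2; CP rank is at least every unfolding rank, so rank(T) ≥ 2.
In particular rank(T) ≥ 2 > 1, so T is not rank-1.

No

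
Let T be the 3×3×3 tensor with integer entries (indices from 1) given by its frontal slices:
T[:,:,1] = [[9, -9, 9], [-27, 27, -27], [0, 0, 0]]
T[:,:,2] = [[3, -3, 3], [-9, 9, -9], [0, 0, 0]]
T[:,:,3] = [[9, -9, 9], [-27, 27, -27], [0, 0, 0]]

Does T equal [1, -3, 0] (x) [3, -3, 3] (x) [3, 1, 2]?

Reconstruct entry (1,1,3) from the claimed factors: Σₗ aₗ[1]bₗ[1]cₗ[3] = (1)·(3)·(2) = 6, but T[1,1,3] = 9. The claim is false.

No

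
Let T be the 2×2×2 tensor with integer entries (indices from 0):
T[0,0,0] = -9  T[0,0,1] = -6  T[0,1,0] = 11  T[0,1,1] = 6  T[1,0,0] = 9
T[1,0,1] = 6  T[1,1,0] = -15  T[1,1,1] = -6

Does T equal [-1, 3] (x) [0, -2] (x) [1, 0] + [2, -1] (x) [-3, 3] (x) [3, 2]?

No

Reconstruct entry (0,0,0) from the claimed factors: Σₗ aₗ[0]bₗ[0]cₗ[0] = (-1)·(0)·(1) + (2)·(-3)·(3) = -18, but T[0,0,0] = -9. The claim is false.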